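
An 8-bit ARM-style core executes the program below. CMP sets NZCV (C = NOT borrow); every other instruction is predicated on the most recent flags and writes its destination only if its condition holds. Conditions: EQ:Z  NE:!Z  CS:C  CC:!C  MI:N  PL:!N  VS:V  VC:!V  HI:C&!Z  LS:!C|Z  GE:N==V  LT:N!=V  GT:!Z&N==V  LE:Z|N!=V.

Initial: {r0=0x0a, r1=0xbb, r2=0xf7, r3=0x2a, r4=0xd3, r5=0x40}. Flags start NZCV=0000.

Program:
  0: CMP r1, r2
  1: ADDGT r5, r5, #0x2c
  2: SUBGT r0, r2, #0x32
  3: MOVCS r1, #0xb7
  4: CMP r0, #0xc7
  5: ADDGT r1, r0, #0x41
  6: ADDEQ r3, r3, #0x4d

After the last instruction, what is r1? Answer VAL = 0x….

VAL = 0x4b

0: ✓ CMP  NZCV=1000
1: · ADDGT
2: · SUBGT
3: · MOVCS
4: ✓ CMP  NZCV=0000
5: ✓ ADDGT  r1←0x4b
6: · ADDEQ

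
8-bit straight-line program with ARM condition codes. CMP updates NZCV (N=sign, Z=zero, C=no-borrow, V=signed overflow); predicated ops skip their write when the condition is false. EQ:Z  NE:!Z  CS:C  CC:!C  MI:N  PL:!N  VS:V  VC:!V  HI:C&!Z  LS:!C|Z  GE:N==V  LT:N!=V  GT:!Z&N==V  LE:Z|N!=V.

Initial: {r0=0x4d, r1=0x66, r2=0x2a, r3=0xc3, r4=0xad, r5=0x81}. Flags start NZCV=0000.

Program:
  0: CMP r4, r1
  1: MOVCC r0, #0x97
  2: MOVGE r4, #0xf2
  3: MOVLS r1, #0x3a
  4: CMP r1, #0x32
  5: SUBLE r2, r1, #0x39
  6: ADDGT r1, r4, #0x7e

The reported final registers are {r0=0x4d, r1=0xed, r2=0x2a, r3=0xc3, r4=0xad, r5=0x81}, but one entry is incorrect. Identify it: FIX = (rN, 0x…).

[0] flags=0011 → (cmp)
[1] flags=0011 CC?F → skip
[2] flags=0011 GE?F → skip
[3] flags=0011 LS?F → skip
[4] flags=0010 → (cmp)
[5] flags=0010 LE?F → skip
[6] flags=0010 GT?T → r1=0x2b

FIX = (r1, 0x2b)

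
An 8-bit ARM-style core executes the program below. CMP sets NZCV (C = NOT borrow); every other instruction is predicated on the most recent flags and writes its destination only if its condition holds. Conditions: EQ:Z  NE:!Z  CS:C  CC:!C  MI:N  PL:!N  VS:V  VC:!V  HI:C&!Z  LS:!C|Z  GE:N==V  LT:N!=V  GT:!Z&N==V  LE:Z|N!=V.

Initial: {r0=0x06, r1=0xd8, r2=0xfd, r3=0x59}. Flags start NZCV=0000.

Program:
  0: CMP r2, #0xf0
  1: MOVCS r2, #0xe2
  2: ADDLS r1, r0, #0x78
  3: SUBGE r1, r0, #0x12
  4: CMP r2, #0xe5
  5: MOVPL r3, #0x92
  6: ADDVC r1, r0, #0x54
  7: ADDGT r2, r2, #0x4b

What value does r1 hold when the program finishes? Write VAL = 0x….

0: ✓ CMP  NZCV=0010
1: ✓ MOVCS  r2←0xe2
2: · ADDLS
3: ✓ SUBGE  r1←0xf4
4: ✓ CMP  NZCV=1000
5: · MOVPL
6: ✓ ADDVC  r1←0x5a
7: · ADDGT

VAL = 0x5a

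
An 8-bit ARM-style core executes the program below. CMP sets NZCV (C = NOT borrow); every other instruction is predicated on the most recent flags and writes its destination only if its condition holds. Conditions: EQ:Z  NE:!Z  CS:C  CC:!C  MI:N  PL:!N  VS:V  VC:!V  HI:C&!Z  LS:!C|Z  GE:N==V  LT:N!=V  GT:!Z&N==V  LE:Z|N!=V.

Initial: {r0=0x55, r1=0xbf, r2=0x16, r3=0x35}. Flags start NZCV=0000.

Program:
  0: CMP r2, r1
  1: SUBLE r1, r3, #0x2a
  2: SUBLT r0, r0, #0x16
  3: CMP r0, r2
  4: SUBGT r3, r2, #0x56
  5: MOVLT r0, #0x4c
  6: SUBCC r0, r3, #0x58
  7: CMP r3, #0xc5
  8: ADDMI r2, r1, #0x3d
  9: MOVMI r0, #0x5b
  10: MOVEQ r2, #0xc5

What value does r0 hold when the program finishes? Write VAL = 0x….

[0] flags=0000 → (cmp)
[1] flags=0000 LE?F → skip
[2] flags=0000 LT?F → skip
[3] flags=0010 → (cmp)
[4] flags=0010 GT?T → r3=0xc0
[5] flags=0010 LT?F → skip
[6] flags=0010 CC?F → skip
[7] flags=1000 → (cmp)
[8] flags=1000 MI?T → r2=0xfc
[9] flags=1000 MI?T → r0=0x5b
[10] flags=1000 EQ?F → skip

VAL = 0x5b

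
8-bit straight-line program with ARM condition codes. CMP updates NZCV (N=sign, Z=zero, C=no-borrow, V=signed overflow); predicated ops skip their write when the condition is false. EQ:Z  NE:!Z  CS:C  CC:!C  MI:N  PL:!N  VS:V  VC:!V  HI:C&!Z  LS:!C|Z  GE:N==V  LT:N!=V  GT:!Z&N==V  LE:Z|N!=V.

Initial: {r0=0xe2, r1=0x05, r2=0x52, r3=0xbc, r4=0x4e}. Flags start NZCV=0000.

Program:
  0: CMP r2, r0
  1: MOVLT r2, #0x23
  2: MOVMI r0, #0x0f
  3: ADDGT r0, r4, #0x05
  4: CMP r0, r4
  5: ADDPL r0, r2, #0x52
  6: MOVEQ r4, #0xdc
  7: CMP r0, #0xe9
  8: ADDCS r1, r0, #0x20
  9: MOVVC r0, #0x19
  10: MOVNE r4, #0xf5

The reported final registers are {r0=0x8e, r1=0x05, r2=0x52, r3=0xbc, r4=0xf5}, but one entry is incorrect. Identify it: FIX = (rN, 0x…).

0: ✓ CMP  NZCV=0000
1: · MOVLT
2: · MOVMI
3: ✓ ADDGT  r0←0x53
4: ✓ CMP  NZCV=0010
5: ✓ ADDPL  r0←0xa4
6: · MOVEQ
7: ✓ CMP  NZCV=1000
8: · ADDCS
9: ✓ MOVVC  r0←0x19
10: ✓ MOVNE  r4←0xf5

FIX = (r0, 0x19)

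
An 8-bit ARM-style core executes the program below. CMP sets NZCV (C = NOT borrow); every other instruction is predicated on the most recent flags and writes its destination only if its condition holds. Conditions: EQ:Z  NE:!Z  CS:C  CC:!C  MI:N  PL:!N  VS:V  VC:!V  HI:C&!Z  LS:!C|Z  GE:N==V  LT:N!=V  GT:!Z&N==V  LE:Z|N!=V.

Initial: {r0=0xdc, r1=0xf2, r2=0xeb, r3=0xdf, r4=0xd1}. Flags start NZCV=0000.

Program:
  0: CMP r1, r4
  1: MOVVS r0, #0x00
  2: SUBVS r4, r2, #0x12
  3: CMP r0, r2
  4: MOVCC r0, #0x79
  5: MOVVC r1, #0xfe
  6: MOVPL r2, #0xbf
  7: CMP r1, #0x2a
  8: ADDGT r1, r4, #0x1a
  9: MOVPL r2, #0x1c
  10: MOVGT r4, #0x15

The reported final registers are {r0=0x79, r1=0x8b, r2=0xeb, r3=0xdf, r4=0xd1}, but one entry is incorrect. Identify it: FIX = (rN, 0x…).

FIX = (r1, 0xfe)

0: ✓ CMP  NZCV=0010
1: · MOVVS
2: · SUBVS
3: ✓ CMP  NZCV=1000
4: ✓ MOVCC  r0←0x79
5: ✓ MOVVC  r1←0xfe
6: · MOVPL
7: ✓ CMP  NZCV=1010
8: · ADDGT
9: · MOVPL
10: · MOVGT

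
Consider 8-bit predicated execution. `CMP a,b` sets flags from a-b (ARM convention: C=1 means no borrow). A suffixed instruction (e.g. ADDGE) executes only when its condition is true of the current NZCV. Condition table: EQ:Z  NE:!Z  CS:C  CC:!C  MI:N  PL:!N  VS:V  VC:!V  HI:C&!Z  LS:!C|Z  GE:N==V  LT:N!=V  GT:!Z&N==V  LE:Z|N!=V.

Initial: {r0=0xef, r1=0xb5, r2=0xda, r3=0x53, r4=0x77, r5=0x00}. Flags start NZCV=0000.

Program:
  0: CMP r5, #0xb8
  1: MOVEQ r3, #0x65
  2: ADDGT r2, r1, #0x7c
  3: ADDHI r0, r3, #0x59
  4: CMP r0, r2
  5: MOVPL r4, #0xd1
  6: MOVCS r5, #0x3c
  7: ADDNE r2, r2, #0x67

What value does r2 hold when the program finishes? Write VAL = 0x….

VAL = 0x98

0: ✓ CMP  NZCV=0000
1: · MOVEQ
2: ✓ ADDGT  r2←0x31
3: · ADDHI
4: ✓ CMP  NZCV=1010
5: · MOVPL
6: ✓ MOVCS  r5←0x3c
7: ✓ ADDNE  r2←0x98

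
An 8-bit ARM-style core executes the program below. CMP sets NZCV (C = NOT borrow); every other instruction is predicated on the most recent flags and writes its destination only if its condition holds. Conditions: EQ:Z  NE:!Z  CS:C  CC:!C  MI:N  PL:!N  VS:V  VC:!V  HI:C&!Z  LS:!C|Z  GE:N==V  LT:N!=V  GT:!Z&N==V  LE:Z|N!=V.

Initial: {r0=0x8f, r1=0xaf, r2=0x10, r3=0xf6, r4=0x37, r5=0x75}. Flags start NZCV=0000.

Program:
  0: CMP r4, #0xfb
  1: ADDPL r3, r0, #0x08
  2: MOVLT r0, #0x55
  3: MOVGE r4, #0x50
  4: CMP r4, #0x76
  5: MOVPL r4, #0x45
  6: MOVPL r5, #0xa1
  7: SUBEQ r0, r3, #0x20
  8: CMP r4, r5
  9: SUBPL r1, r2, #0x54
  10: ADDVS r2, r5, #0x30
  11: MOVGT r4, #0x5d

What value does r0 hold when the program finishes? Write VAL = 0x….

VAL = 0x8f

0: ✓ CMP  NZCV=0000
1: ✓ ADDPL  r3←0x97
2: · MOVLT
3: ✓ MOVGE  r4←0x50
4: ✓ CMP  NZCV=1000
5: · MOVPL
6: · MOVPL
7: · SUBEQ
8: ✓ CMP  NZCV=1000
9: · SUBPL
10: · ADDVS
11: · MOVGT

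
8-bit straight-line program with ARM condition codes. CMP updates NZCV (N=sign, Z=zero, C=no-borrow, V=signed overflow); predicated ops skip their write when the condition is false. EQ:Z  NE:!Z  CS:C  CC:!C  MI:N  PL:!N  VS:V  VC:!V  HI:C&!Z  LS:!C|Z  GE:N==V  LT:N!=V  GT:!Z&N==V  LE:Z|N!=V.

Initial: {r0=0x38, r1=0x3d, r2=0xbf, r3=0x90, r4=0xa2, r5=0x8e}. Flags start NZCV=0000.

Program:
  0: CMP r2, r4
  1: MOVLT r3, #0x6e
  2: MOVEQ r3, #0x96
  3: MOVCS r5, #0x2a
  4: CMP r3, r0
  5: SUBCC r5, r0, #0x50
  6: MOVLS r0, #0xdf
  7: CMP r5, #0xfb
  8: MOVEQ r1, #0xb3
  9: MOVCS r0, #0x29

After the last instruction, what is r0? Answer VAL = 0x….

0: ✓ CMP  NZCV=0010
1: · MOVLT
2: · MOVEQ
3: ✓ MOVCS  r5←0x2a
4: ✓ CMP  NZCV=0011
5: · SUBCC
6: · MOVLS
7: ✓ CMP  NZCV=0000
8: · MOVEQ
9: · MOVCS

VAL = 0x38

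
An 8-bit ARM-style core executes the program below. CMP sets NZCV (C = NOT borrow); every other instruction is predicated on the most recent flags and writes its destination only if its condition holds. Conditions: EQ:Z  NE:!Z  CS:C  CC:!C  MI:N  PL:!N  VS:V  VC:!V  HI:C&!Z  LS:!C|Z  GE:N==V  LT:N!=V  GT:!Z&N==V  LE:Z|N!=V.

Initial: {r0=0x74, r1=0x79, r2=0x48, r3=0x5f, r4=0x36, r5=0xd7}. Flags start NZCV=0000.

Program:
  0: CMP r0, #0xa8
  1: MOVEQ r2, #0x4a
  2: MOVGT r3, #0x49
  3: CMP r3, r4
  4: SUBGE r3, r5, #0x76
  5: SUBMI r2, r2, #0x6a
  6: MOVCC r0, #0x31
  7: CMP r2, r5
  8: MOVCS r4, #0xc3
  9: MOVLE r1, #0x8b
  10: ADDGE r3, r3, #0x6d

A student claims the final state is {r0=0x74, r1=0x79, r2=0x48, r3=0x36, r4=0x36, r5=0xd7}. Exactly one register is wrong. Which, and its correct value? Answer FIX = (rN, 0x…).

FIX = (r3, 0xce)

[0] flags=1001 → (cmp)
[1] flags=1001 EQ?F → skip
[2] flags=1001 GT?T → r3=0x49
[3] flags=0010 → (cmp)
[4] flags=0010 GE?T → r3=0x61
[5] flags=0010 MI?F → skip
[6] flags=0010 CC?F → skip
[7] flags=0000 → (cmp)
[8] flags=0000 CS?F → skip
[9] flags=0000 LE?F → skip
[10] flags=0000 GE?T → r3=0xce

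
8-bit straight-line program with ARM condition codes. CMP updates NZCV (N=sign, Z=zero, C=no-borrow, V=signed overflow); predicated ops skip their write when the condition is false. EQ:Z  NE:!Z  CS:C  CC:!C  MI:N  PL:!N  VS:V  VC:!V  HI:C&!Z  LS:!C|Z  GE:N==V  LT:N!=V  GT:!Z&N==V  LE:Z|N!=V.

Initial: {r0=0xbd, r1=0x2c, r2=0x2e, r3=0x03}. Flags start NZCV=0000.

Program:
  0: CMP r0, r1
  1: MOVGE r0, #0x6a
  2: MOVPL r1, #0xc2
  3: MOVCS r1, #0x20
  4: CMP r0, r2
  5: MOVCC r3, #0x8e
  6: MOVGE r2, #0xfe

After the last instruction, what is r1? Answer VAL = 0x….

VAL = 0x20

0: ✓ CMP  NZCV=1010
1: · MOVGE
2: · MOVPL
3: ✓ MOVCS  r1←0x20
4: ✓ CMP  NZCV=1010
5: · MOVCC
6: · MOVGE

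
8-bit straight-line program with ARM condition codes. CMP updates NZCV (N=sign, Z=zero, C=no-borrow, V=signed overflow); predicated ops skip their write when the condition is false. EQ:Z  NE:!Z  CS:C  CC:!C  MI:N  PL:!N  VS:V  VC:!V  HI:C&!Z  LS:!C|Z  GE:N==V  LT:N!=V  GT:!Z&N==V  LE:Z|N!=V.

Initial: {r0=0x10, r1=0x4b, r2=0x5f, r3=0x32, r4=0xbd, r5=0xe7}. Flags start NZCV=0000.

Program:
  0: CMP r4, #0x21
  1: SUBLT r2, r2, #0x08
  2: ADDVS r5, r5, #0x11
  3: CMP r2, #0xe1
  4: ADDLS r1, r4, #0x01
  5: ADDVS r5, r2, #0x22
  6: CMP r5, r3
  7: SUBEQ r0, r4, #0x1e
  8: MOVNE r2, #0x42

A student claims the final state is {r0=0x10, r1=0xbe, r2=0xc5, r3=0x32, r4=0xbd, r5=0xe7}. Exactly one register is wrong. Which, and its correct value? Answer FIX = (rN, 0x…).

FIX = (r2, 0x42)

0: ✓ CMP  NZCV=1010
1: ✓ SUBLT  r2←0x57
2: · ADDVS
3: ✓ CMP  NZCV=0000
4: ✓ ADDLS  r1←0xbe
5: · ADDVS
6: ✓ CMP  NZCV=1010
7: · SUBEQ
8: ✓ MOVNE  r2←0x42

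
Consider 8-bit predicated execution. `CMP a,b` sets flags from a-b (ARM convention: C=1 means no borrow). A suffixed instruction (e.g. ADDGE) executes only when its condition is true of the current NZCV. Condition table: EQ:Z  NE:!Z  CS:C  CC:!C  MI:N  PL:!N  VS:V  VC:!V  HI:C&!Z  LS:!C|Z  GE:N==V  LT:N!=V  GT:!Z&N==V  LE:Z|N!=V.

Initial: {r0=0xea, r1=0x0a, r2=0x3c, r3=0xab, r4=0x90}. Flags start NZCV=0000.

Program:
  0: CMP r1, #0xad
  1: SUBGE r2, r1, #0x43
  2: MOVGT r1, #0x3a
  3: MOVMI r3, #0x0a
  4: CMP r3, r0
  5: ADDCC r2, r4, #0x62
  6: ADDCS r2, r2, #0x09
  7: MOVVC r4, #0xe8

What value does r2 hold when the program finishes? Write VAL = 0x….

VAL = 0xf2

[0] flags=0000 → (cmp)
[1] flags=0000 GE?T → r2=0xc7
[2] flags=0000 GT?T → r1=0x3a
[3] flags=0000 MI?F → skip
[4] flags=1000 → (cmp)
[5] flags=1000 CC?T → r2=0xf2
[6] flags=1000 CS?F → skip
[7] flags=1000 VC?T → r4=0xe8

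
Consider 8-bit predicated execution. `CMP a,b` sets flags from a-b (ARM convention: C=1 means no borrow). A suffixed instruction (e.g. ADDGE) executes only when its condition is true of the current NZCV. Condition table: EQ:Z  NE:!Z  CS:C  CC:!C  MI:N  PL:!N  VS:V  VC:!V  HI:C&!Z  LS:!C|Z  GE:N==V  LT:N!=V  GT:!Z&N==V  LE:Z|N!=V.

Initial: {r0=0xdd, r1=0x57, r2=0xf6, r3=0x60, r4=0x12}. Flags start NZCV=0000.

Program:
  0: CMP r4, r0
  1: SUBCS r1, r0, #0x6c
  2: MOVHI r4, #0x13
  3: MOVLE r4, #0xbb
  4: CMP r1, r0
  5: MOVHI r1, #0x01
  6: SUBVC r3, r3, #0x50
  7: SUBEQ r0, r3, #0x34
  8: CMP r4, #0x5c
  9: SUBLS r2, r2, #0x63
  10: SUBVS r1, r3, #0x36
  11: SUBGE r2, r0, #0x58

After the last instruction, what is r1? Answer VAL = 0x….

[0] flags=0000 → (cmp)
[1] flags=0000 CS?F → skip
[2] flags=0000 HI?F → skip
[3] flags=0000 LE?F → skip
[4] flags=0000 → (cmp)
[5] flags=0000 HI?F → skip
[6] flags=0000 VC?T → r3=0x10
[7] flags=0000 EQ?F → skip
[8] flags=1000 → (cmp)
[9] flags=1000 LS?T → r2=0x93
[10] flags=1000 VS?F → skip
[11] flags=1000 GE?F → skip

VAL = 0x57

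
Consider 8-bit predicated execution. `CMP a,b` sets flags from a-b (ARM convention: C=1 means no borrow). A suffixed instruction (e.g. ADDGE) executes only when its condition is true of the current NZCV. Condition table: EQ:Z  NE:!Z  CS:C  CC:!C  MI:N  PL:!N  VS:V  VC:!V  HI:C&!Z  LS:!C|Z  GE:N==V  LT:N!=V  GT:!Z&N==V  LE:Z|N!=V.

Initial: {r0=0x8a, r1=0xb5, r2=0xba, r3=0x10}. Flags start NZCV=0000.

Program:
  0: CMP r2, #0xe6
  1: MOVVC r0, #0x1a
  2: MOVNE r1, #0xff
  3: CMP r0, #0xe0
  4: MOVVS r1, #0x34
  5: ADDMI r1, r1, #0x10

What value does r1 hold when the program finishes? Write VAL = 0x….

0: ✓ CMP  NZCV=1000
1: ✓ MOVVC  r0←0x1a
2: ✓ MOVNE  r1←0xff
3: ✓ CMP  NZCV=0000
4: · MOVVS
5: · ADDMI

VAL = 0xff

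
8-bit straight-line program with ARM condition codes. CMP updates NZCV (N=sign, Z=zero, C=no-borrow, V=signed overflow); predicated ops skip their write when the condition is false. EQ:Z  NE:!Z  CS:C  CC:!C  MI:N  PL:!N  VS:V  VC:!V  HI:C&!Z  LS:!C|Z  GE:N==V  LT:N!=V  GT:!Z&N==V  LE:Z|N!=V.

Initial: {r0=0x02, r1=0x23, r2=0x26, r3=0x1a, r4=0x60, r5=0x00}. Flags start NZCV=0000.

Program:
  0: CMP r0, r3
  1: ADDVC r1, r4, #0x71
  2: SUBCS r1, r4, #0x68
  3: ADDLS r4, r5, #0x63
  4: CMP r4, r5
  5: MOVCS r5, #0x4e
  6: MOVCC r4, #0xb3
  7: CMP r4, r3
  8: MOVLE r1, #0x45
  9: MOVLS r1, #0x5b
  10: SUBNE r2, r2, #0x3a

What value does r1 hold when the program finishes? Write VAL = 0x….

0: ✓ CMP  NZCV=1000
1: ✓ ADDVC  r1←0xd1
2: · SUBCS
3: ✓ ADDLS  r4←0x63
4: ✓ CMP  NZCV=0010
5: ✓ MOVCS  r5←0x4e
6: · MOVCC
7: ✓ CMP  NZCV=0010
8: · MOVLE
9: · MOVLS
10: ✓ SUBNE  r2←0xec

VAL = 0xd1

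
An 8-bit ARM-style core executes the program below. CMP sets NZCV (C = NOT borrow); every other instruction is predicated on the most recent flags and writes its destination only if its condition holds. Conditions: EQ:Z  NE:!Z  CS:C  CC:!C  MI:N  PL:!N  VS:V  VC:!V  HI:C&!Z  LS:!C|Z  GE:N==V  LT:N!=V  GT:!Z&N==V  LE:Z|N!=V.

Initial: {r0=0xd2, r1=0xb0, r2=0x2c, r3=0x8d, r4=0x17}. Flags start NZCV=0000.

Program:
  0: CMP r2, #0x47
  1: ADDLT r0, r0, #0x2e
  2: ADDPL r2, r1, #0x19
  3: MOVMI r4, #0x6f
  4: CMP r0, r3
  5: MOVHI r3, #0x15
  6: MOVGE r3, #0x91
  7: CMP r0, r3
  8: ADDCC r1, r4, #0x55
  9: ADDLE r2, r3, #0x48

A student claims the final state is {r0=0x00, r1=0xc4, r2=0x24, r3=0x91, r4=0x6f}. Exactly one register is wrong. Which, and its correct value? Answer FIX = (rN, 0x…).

0: ✓ CMP  NZCV=1000
1: ✓ ADDLT  r0←0x00
2: · ADDPL
3: ✓ MOVMI  r4←0x6f
4: ✓ CMP  NZCV=0000
5: · MOVHI
6: ✓ MOVGE  r3←0x91
7: ✓ CMP  NZCV=0000
8: ✓ ADDCC  r1←0xc4
9: · ADDLE

FIX = (r2, 0x2c)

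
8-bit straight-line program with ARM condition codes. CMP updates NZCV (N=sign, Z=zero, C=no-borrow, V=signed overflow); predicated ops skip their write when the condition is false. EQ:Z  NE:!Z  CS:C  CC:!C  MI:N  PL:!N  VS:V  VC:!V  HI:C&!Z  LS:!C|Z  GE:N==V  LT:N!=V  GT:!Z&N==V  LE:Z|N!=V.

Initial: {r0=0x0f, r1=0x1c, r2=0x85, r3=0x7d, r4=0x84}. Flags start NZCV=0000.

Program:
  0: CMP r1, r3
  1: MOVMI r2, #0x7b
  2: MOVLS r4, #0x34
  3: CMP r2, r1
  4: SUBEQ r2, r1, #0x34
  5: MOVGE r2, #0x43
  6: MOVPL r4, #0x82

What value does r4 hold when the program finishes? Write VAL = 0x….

VAL = 0x82

[0] flags=1000 → (cmp)
[1] flags=1000 MI?T → r2=0x7b
[2] flags=1000 LS?T → r4=0x34
[3] flags=0010 → (cmp)
[4] flags=0010 EQ?F → skip
[5] flags=0010 GE?T → r2=0x43
[6] flags=0010 PL?T → r4=0x82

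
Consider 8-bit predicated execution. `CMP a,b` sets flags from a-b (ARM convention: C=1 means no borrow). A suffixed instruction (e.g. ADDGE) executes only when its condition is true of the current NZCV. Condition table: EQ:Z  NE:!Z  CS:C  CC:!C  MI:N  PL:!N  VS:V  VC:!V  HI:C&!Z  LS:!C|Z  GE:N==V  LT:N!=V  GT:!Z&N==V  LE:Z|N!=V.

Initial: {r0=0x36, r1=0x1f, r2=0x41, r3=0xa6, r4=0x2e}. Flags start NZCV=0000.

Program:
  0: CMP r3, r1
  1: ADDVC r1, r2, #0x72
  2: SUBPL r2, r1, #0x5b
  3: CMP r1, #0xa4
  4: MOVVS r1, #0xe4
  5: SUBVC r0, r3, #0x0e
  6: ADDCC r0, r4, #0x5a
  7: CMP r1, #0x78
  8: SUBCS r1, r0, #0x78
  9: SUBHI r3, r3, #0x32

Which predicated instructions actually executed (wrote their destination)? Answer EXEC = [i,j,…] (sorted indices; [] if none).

[0] flags=1010 → (cmp)
[1] flags=1010 VC?T → r1=0xb3
[2] flags=1010 PL?F → skip
[3] flags=0010 → (cmp)
[4] flags=0010 VS?F → skip
[5] flags=0010 VC?T → r0=0x98
[6] flags=0010 CC?F → skip
[7] flags=0011 → (cmp)
[8] flags=0011 CS?T → r1=0x20
[9] flags=0011 HI?T → r3=0x74

EXEC = [1,5,8,9]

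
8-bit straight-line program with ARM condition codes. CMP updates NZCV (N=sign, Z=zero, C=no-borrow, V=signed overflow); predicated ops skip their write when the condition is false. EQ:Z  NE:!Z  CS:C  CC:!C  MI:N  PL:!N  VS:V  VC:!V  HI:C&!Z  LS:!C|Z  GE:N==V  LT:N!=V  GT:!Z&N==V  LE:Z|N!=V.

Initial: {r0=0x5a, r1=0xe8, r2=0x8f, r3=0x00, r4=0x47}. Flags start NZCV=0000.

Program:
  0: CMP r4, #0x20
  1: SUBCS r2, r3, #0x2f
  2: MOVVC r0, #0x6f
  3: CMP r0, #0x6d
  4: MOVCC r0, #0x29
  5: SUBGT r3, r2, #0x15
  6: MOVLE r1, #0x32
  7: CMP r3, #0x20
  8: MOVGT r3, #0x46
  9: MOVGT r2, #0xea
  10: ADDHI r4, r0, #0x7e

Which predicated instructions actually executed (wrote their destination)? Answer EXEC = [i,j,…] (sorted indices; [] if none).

EXEC = [1,2,5,10]

[0] flags=0010 → (cmp)
[1] flags=0010 CS?T → r2=0xd1
[2] flags=0010 VC?T → r0=0x6f
[3] flags=0010 → (cmp)
[4] flags=0010 CC?F → skip
[5] flags=0010 GT?T → r3=0xbc
[6] flags=0010 LE?F → skip
[7] flags=1010 → (cmp)
[8] flags=1010 GT?F → skip
[9] flags=1010 GT?F → skip
[10] flags=1010 HI?T → r4=0xed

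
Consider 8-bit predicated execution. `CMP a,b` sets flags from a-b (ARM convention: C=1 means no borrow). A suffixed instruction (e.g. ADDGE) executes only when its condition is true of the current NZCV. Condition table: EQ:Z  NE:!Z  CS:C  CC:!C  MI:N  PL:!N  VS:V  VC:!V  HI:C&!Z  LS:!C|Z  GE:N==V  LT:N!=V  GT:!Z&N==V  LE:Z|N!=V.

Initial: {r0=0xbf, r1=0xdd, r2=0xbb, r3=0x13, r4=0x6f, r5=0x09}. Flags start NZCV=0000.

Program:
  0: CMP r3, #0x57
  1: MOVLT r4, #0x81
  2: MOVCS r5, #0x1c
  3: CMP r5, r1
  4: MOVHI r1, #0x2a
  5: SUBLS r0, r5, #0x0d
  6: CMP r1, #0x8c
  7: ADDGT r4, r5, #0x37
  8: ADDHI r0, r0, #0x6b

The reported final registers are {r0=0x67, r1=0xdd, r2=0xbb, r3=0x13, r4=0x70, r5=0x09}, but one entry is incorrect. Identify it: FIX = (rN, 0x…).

0: ✓ CMP  NZCV=1000
1: ✓ MOVLT  r4←0x81
2: · MOVCS
3: ✓ CMP  NZCV=0000
4: · MOVHI
5: ✓ SUBLS  r0←0xfc
6: ✓ CMP  NZCV=0010
7: ✓ ADDGT  r4←0x40
8: ✓ ADDHI  r0←0x67

FIX = (r4, 0x40)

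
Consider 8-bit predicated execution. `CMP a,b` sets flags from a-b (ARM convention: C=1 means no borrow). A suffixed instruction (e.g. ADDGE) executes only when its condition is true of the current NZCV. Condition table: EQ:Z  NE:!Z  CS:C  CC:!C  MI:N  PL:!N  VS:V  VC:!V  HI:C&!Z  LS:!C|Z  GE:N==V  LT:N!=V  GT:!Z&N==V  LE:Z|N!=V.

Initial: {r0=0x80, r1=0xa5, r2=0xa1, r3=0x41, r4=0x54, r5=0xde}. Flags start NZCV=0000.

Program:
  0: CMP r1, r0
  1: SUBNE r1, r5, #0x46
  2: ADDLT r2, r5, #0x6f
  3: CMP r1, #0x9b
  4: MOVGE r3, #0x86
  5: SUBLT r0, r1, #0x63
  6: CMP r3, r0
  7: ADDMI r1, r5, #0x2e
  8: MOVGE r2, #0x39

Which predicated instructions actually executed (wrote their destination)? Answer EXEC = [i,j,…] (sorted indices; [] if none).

EXEC = [1,5,8]

0: ✓ CMP  NZCV=0010
1: ✓ SUBNE  r1←0x98
2: · ADDLT
3: ✓ CMP  NZCV=1000
4: · MOVGE
5: ✓ SUBLT  r0←0x35
6: ✓ CMP  NZCV=0010
7: · ADDMI
8: ✓ MOVGE  r2←0x39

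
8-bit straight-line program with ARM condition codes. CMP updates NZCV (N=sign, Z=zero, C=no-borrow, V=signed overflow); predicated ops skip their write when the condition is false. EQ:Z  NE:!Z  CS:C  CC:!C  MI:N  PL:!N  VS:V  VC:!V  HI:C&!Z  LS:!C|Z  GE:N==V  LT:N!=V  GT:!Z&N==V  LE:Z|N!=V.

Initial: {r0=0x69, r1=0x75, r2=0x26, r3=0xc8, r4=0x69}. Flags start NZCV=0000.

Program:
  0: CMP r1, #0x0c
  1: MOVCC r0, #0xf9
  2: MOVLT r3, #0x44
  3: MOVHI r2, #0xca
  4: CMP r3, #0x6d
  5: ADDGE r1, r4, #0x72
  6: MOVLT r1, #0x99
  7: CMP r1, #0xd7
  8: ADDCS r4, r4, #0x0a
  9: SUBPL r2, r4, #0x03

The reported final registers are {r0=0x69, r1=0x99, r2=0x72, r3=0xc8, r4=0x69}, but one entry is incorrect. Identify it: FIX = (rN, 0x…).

0: ✓ CMP  NZCV=0010
1: · MOVCC
2: · MOVLT
3: ✓ MOVHI  r2←0xca
4: ✓ CMP  NZCV=0011
5: · ADDGE
6: ✓ MOVLT  r1←0x99
7: ✓ CMP  NZCV=1000
8: · ADDCS
9: · SUBPL

FIX = (r2, 0xca)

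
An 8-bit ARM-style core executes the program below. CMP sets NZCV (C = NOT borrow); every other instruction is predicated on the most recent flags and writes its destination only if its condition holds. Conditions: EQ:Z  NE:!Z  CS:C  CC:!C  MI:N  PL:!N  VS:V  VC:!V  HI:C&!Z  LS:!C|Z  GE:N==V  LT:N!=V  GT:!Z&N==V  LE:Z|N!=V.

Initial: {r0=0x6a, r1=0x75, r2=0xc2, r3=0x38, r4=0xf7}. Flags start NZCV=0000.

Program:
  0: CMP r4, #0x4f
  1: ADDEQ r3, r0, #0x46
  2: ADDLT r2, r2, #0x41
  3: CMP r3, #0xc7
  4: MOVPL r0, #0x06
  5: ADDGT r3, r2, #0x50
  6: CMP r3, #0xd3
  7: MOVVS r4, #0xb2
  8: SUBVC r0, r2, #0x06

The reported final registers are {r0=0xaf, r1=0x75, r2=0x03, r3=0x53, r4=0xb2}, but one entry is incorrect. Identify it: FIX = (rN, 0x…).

0: ✓ CMP  NZCV=1010
1: · ADDEQ
2: ✓ ADDLT  r2←0x03
3: ✓ CMP  NZCV=0000
4: ✓ MOVPL  r0←0x06
5: ✓ ADDGT  r3←0x53
6: ✓ CMP  NZCV=1001
7: ✓ MOVVS  r4←0xb2
8: · SUBVC

FIX = (r0, 0x06)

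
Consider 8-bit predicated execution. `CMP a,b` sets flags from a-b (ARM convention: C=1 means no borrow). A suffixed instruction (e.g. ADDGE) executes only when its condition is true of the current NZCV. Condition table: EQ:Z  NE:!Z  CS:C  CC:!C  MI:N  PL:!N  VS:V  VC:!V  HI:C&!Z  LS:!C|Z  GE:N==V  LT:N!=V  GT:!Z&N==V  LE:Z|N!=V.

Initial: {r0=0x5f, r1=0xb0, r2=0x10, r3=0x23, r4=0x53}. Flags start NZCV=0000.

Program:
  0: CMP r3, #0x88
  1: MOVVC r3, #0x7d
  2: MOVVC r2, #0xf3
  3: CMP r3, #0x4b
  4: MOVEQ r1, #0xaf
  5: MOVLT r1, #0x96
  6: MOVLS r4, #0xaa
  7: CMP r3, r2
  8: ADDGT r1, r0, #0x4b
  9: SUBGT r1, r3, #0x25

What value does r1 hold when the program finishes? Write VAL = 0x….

VAL = 0xfe

0: ✓ CMP  NZCV=1001
1: · MOVVC
2: · MOVVC
3: ✓ CMP  NZCV=1000
4: · MOVEQ
5: ✓ MOVLT  r1←0x96
6: ✓ MOVLS  r4←0xaa
7: ✓ CMP  NZCV=0010
8: ✓ ADDGT  r1←0xaa
9: ✓ SUBGT  r1←0xfe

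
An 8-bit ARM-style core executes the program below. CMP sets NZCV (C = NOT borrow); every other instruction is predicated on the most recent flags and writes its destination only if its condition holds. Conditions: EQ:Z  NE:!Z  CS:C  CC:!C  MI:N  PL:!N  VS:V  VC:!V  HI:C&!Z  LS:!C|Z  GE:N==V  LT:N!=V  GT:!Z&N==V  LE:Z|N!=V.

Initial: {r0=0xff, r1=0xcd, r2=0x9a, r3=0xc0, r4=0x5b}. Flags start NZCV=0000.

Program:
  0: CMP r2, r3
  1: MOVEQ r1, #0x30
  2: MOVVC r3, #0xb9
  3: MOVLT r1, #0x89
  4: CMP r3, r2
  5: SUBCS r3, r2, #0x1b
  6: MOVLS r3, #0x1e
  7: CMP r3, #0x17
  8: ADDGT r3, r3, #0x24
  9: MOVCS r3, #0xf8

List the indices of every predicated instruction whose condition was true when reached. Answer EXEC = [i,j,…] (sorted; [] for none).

0: ✓ CMP  NZCV=1000
1: · MOVEQ
2: ✓ MOVVC  r3←0xb9
3: ✓ MOVLT  r1←0x89
4: ✓ CMP  NZCV=0010
5: ✓ SUBCS  r3←0x7f
6: · MOVLS
7: ✓ CMP  NZCV=0010
8: ✓ ADDGT  r3←0xa3
9: ✓ MOVCS  r3←0xf8

EXEC = [2,3,5,8,9]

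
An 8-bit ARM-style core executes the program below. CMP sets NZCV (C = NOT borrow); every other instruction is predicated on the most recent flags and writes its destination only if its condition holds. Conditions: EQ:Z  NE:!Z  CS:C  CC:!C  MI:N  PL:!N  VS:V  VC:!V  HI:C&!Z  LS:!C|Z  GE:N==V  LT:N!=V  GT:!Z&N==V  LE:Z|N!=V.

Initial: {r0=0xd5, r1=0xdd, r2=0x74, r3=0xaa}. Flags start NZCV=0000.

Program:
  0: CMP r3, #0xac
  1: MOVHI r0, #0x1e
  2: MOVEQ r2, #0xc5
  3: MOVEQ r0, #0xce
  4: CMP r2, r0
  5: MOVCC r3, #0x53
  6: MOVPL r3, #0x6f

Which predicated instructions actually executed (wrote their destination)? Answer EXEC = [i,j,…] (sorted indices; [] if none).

0: ✓ CMP  NZCV=1000
1: · MOVHI
2: · MOVEQ
3: · MOVEQ
4: ✓ CMP  NZCV=1001
5: ✓ MOVCC  r3←0x53
6: · MOVPL

EXEC = [5]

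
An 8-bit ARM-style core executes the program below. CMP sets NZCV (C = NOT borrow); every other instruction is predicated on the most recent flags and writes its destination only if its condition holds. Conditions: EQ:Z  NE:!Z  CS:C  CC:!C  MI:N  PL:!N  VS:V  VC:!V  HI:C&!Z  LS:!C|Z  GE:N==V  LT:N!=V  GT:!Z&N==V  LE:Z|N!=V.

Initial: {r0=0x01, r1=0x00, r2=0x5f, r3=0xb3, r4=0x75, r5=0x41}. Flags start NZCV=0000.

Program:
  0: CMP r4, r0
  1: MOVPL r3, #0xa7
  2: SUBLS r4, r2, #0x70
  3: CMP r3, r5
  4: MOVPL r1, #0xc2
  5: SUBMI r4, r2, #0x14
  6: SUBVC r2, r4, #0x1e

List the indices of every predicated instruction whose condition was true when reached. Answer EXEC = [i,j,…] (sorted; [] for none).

0: ✓ CMP  NZCV=0010
1: ✓ MOVPL  r3←0xa7
2: · SUBLS
3: ✓ CMP  NZCV=0011
4: ✓ MOVPL  r1←0xc2
5: · SUBMI
6: · SUBVC

EXEC = [1,4]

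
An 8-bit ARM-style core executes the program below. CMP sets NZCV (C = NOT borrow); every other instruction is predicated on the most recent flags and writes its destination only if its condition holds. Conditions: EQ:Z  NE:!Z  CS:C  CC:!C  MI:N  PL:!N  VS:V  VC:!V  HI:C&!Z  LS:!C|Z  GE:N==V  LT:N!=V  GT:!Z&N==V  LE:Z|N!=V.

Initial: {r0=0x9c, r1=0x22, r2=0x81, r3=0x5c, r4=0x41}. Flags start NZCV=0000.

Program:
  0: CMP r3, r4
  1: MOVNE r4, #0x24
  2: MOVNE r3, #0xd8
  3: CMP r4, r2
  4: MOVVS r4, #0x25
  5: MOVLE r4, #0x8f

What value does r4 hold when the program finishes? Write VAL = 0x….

[0] flags=0010 → (cmp)
[1] flags=0010 NE?T → r4=0x24
[2] flags=0010 NE?T → r3=0xd8
[3] flags=1001 → (cmp)
[4] flags=1001 VS?T → r4=0x25
[5] flags=1001 LE?F → skip

VAL = 0x25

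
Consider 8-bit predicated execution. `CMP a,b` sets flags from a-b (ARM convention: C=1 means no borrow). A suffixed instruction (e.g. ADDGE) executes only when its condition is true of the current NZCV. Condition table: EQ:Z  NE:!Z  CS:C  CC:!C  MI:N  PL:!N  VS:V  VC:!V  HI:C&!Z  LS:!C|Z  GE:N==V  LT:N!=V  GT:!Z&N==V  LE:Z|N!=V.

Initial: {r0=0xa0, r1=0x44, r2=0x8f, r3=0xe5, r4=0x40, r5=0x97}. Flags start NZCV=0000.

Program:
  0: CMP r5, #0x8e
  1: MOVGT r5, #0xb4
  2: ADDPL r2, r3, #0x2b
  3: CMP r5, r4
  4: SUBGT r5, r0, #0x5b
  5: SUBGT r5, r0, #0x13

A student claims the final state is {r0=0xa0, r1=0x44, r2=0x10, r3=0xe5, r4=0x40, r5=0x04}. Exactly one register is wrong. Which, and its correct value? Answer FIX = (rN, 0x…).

0: ✓ CMP  NZCV=0010
1: ✓ MOVGT  r5←0xb4
2: ✓ ADDPL  r2←0x10
3: ✓ CMP  NZCV=0011
4: · SUBGT
5: · SUBGT

FIX = (r5, 0xb4)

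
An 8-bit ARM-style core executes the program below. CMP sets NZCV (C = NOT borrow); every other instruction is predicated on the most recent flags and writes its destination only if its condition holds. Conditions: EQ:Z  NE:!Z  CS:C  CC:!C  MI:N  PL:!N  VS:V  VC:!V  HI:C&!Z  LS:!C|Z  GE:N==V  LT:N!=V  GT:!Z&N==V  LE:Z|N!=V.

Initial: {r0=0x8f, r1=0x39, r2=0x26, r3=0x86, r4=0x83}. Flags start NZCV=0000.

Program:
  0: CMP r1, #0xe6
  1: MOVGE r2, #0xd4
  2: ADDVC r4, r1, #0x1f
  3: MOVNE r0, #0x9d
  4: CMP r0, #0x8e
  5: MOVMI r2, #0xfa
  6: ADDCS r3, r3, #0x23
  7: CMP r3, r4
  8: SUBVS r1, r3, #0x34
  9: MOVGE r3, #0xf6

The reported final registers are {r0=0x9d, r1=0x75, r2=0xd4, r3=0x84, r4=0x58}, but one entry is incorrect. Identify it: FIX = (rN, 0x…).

0: ✓ CMP  NZCV=0000
1: ✓ MOVGE  r2←0xd4
2: ✓ ADDVC  r4←0x58
3: ✓ MOVNE  r0←0x9d
4: ✓ CMP  NZCV=0010
5: · MOVMI
6: ✓ ADDCS  r3←0xa9
7: ✓ CMP  NZCV=0011
8: ✓ SUBVS  r1←0x75
9: · MOVGE

FIX = (r3, 0xa9)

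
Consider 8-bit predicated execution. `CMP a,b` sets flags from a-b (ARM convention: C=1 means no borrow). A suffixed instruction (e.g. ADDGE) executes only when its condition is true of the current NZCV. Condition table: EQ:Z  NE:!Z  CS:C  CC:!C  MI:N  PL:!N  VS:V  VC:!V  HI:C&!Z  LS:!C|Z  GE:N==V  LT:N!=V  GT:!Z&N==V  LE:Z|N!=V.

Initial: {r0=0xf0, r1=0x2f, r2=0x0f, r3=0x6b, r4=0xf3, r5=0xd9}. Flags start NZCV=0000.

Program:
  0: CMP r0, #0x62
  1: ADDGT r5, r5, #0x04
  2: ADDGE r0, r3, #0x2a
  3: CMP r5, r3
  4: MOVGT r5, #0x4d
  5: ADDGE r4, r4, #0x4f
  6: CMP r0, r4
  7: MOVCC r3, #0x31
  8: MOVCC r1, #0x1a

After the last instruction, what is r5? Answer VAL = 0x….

[0] flags=1010 → (cmp)
[1] flags=1010 GT?F → skip
[2] flags=1010 GE?F → skip
[3] flags=0011 → (cmp)
[4] flags=0011 GT?F → skip
[5] flags=0011 GE?F → skip
[6] flags=1000 → (cmp)
[7] flags=1000 CC?T → r3=0x31
[8] flags=1000 CC?T → r1=0x1a

VAL = 0xd9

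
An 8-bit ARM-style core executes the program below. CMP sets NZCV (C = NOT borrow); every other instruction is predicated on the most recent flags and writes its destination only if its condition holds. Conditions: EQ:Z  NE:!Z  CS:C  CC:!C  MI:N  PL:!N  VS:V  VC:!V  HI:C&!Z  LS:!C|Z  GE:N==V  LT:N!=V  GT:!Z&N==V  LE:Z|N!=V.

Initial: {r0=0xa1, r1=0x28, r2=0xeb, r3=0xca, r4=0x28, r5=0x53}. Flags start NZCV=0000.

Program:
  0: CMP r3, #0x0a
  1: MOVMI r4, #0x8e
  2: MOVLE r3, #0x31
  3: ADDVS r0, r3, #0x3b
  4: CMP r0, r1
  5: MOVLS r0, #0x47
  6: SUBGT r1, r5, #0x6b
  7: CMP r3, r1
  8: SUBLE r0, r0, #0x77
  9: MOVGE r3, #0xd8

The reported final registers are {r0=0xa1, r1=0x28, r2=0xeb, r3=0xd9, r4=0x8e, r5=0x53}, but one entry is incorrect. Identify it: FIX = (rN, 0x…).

FIX = (r3, 0xd8)

0: ✓ CMP  NZCV=1010
1: ✓ MOVMI  r4←0x8e
2: ✓ MOVLE  r3←0x31
3: · ADDVS
4: ✓ CMP  NZCV=0011
5: · MOVLS
6: · SUBGT
7: ✓ CMP  NZCV=0010
8: · SUBLE
9: ✓ MOVGE  r3←0xd8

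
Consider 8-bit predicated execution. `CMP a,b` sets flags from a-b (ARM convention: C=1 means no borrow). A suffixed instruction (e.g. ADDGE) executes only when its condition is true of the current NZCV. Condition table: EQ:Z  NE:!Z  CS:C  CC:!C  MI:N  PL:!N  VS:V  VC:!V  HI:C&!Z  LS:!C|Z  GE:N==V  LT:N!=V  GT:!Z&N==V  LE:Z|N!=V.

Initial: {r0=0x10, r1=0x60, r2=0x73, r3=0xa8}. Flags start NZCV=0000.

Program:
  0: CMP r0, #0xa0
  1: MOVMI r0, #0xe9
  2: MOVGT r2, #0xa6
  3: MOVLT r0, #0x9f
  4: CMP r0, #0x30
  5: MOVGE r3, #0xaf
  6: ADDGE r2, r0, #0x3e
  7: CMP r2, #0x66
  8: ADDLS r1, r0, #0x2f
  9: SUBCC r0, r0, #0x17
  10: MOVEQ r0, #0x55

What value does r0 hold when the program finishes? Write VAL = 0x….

[0] flags=0000 → (cmp)
[1] flags=0000 MI?F → skip
[2] flags=0000 GT?T → r2=0xa6
[3] flags=0000 LT?F → skip
[4] flags=1000 → (cmp)
[5] flags=1000 GE?F → skip
[6] flags=1000 GE?F → skip
[7] flags=0011 → (cmp)
[8] flags=0011 LS?F → skip
[9] flags=0011 CC?F → skip
[10] flags=0011 EQ?F → skip

VAL = 0x10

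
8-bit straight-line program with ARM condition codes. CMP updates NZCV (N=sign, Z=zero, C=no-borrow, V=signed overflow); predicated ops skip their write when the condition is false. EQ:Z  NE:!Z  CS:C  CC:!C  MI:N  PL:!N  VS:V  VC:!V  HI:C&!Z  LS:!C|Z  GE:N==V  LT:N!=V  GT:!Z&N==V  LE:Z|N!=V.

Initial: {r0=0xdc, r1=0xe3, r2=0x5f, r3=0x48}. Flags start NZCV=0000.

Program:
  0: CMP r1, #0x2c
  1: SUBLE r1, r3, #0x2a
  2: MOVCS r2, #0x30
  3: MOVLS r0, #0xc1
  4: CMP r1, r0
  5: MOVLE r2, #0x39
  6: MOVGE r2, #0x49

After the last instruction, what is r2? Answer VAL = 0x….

0: ✓ CMP  NZCV=1010
1: ✓ SUBLE  r1←0x1e
2: ✓ MOVCS  r2←0x30
3: · MOVLS
4: ✓ CMP  NZCV=0000
5: · MOVLE
6: ✓ MOVGE  r2←0x49

VAL = 0x49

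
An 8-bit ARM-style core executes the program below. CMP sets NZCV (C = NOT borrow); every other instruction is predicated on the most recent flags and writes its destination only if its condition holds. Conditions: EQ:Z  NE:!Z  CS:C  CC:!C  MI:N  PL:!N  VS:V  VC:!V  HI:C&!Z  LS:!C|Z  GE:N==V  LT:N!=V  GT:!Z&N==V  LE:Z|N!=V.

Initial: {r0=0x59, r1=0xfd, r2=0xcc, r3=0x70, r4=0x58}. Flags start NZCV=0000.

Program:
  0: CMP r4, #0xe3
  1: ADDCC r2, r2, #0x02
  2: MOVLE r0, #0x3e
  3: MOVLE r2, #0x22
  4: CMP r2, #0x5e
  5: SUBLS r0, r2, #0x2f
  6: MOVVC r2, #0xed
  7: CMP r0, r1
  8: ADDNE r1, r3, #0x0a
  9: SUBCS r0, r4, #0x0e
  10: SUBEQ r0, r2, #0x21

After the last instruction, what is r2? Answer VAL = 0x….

[0] flags=0000 → (cmp)
[1] flags=0000 CC?T → r2=0xce
[2] flags=0000 LE?F → skip
[3] flags=0000 LE?F → skip
[4] flags=0011 → (cmp)
[5] flags=0011 LS?F → skip
[6] flags=0011 VC?F → skip
[7] flags=0000 → (cmp)
[8] flags=0000 NE?T → r1=0x7a
[9] flags=0000 CS?F → skip
[10] flags=0000 EQ?F → skip

VAL = 0xce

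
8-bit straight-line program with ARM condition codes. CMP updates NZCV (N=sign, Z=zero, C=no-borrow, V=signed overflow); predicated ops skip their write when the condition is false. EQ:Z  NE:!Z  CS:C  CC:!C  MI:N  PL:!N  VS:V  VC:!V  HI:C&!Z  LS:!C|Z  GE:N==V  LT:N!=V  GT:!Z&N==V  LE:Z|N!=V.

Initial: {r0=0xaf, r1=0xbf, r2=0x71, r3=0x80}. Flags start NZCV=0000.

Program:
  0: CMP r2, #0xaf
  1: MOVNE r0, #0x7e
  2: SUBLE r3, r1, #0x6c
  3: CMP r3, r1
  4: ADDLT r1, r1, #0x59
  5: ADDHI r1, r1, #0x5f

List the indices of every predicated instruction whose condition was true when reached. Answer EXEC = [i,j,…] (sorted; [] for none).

EXEC = [1,4]

0: ✓ CMP  NZCV=1001
1: ✓ MOVNE  r0←0x7e
2: · SUBLE
3: ✓ CMP  NZCV=1000
4: ✓ ADDLT  r1←0x18
5: · ADDHI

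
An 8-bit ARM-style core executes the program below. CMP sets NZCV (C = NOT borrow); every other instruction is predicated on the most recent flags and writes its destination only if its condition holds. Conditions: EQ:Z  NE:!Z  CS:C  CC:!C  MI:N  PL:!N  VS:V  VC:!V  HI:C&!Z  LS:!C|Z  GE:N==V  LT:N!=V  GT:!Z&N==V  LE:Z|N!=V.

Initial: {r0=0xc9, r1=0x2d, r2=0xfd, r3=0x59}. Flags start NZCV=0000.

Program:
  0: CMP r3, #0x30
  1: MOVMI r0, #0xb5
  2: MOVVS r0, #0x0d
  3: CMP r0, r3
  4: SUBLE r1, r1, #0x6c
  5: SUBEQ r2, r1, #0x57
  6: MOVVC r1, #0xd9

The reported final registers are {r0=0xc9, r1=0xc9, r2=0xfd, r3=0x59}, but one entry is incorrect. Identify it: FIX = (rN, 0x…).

FIX = (r1, 0xc1)

[0] flags=0010 → (cmp)
[1] flags=0010 MI?F → skip
[2] flags=0010 VS?F → skip
[3] flags=0011 → (cmp)
[4] flags=0011 LE?T → r1=0xc1
[5] flags=0011 EQ?F → skip
[6] flags=0011 VC?F → skip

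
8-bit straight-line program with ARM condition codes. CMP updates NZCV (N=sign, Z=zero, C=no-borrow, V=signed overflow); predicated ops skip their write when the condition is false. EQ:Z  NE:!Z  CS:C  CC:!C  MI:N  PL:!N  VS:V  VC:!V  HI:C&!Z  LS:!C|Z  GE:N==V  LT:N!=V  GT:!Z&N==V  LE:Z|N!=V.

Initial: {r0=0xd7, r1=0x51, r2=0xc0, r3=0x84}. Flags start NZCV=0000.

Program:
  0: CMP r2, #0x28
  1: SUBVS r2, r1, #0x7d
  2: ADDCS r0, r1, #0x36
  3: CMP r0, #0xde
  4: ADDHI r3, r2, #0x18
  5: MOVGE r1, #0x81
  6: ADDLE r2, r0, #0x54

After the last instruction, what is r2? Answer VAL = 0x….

VAL = 0xdb

[0] flags=1010 → (cmp)
[1] flags=1010 VS?F → skip
[2] flags=1010 CS?T → r0=0x87
[3] flags=1000 → (cmp)
[4] flags=1000 HI?F → skip
[5] flags=1000 GE?F → skip
[6] flags=1000 LE?T → r2=0xdb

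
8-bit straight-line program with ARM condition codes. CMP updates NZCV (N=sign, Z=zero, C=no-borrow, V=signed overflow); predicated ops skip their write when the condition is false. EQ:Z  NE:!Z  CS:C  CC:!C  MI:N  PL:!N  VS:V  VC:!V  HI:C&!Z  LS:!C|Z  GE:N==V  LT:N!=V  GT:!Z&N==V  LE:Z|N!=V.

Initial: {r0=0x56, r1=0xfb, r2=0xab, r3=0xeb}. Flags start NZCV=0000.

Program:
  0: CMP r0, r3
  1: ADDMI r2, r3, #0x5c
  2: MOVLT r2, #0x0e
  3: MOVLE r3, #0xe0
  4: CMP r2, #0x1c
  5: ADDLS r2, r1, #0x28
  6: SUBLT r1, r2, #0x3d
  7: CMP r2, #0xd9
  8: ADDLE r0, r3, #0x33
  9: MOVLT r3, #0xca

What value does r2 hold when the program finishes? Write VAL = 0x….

VAL = 0xab

[0] flags=0000 → (cmp)
[1] flags=0000 MI?F → skip
[2] flags=0000 LT?F → skip
[3] flags=0000 LE?F → skip
[4] flags=1010 → (cmp)
[5] flags=1010 LS?F → skip
[6] flags=1010 LT?T → r1=0x6e
[7] flags=1000 → (cmp)
[8] flags=1000 LE?T → r0=0x1e
[9] flags=1000 LT?T → r3=0xca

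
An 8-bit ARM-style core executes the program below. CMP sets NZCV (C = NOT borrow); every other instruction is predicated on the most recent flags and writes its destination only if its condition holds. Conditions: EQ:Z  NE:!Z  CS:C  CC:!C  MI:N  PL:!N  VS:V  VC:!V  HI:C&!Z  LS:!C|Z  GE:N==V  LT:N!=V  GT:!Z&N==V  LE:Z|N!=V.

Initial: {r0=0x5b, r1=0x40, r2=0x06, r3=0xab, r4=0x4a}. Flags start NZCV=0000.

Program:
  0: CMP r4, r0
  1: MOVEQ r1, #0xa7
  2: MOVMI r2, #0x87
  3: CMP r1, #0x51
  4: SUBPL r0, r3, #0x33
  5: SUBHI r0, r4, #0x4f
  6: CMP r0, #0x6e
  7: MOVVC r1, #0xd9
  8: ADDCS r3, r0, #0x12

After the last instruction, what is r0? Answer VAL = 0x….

VAL = 0x5b

0: ✓ CMP  NZCV=1000
1: · MOVEQ
2: ✓ MOVMI  r2←0x87
3: ✓ CMP  NZCV=1000
4: · SUBPL
5: · SUBHI
6: ✓ CMP  NZCV=1000
7: ✓ MOVVC  r1←0xd9
8: · ADDCS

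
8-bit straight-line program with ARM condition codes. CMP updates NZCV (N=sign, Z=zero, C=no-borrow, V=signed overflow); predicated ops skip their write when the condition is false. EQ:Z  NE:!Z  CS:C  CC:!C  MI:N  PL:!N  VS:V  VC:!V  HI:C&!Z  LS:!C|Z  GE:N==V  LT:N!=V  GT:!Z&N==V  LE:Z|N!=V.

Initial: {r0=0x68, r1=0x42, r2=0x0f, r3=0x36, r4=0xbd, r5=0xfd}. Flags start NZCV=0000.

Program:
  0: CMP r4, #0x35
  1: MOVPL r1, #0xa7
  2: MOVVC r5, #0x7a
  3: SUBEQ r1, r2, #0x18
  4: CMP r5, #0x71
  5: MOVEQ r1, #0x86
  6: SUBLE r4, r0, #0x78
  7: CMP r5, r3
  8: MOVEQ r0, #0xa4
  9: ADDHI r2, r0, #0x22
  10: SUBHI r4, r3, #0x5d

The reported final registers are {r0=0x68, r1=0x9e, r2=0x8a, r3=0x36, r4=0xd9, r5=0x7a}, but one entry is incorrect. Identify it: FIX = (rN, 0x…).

FIX = (r1, 0x42)

[0] flags=1010 → (cmp)
[1] flags=1010 PL?F → skip
[2] flags=1010 VC?T → r5=0x7a
[3] flags=1010 EQ?F → skip
[4] flags=0010 → (cmp)
[5] flags=0010 EQ?F → skip
[6] flags=0010 LE?F → skip
[7] flags=0010 → (cmp)
[8] flags=0010 EQ?F → skip
[9] flags=0010 HI?T → r2=0x8a
[10] flags=0010 HI?T → r4=0xd9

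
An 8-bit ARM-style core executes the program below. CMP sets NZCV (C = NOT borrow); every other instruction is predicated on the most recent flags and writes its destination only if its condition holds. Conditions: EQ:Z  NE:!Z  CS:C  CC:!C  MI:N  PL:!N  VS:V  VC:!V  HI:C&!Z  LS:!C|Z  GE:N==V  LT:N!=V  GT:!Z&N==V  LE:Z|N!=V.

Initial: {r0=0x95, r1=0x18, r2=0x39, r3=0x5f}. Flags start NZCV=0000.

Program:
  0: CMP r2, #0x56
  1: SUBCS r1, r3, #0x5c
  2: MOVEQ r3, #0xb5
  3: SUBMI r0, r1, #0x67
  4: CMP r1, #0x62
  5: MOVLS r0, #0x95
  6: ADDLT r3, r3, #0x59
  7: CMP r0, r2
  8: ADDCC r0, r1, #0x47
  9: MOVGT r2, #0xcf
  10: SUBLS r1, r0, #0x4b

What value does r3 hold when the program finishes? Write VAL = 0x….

VAL = 0xb8

[0] flags=1000 → (cmp)
[1] flags=1000 CS?F → skip
[2] flags=1000 EQ?F → skip
[3] flags=1000 MI?T → r0=0xb1
[4] flags=1000 → (cmp)
[5] flags=1000 LS?T → r0=0x95
[6] flags=1000 LT?T → r3=0xb8
[7] flags=0011 → (cmp)
[8] flags=0011 CC?F → skip
[9] flags=0011 GT?F → skip
[10] flags=0011 LS?F → skip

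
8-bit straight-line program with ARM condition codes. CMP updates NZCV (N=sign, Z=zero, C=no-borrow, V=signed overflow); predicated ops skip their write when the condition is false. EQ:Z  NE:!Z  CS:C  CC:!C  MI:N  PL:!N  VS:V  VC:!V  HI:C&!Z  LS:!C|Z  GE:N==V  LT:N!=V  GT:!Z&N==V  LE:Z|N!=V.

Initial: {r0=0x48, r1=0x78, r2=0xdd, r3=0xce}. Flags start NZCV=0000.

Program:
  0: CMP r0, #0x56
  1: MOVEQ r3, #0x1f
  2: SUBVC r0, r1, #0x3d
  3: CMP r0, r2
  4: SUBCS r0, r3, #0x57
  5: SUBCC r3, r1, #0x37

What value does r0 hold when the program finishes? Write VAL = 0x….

VAL = 0x3b

0: ✓ CMP  NZCV=1000
1: · MOVEQ
2: ✓ SUBVC  r0←0x3b
3: ✓ CMP  NZCV=0000
4: · SUBCS
5: ✓ SUBCC  r3←0x41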